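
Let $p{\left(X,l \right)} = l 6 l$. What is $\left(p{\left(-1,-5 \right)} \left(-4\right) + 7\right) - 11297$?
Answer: $-11890$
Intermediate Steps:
$p{\left(X,l \right)} = 6 l^{2}$
$\left(p{\left(-1,-5 \right)} \left(-4\right) + 7\right) - 11297 = \left(6 \left(-5\right)^{2} \left(-4\right) + 7\right) - 11297 = \left(6 \cdot 25 \left(-4\right) + 7\right) - 11297 = \left(150 \left(-4\right) + 7\right) - 11297 = \left(-600 + 7\right) - 11297 = -593 - 11297 = -11890$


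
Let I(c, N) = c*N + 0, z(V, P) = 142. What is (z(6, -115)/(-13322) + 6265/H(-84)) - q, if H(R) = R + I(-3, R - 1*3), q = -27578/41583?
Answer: 589099613300/16342077417 ≈ 36.048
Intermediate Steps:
q = -27578/41583 (q = -27578*1/41583 = -27578/41583 ≈ -0.66320)
I(c, N) = N*c (I(c, N) = N*c + 0 = N*c)
H(R) = 9 - 2*R (H(R) = R + (R - 1*3)*(-3) = R + (R - 3)*(-3) = R + (-3 + R)*(-3) = R + (9 - 3*R) = 9 - 2*R)
(z(6, -115)/(-13322) + 6265/H(-84)) - q = (142/(-13322) + 6265/(9 - 2*(-84))) - 1*(-27578/41583) = (142*(-1/13322) + 6265/(9 + 168)) + 27578/41583 = (-71/6661 + 6265/177) + 27578/41583 = 41718598/1178997 + 27578/41583 = 589099613300/16342077417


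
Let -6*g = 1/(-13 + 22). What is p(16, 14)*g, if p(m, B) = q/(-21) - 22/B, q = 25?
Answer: 29/567 ≈ 0.051146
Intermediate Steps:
p(m, B) = -25/21 - 22/B (p(m, B) = 25/(-21) - 22/B = 25*(-1/21) - 22/B = -25/21 - 22/B)
g = -1/54 (g = -1/(6*(-13 + 22)) = -1/6/9 = -1/6*1/9 = -1/54 ≈ -0.018519)
p(16, 14)*g = (-25/21 - 22/14)*(-1/54) = (-25/21 - 22*1/14)*(-1/54) = (-25/21 - 11/7)*(-1/54) = -58/21*(-1/54) = 29/567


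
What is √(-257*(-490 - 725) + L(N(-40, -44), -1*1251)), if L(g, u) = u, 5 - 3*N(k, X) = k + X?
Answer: 6*√8639 ≈ 557.68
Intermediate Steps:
N(k, X) = 5/3 - X/3 - k/3 (N(k, X) = 5/3 - (k + X)/3 = 5/3 - (X + k)/3 = 5/3 + (-X/3 - k/3) = 5/3 - X/3 - k/3)
√(-257*(-490 - 725) + L(N(-40, -44), -1*1251)) = √(-257*(-490 - 725) - 1*1251) = √(-257*(-1215) - 1251) = √(312255 - 1251) = √311004 = 6*√8639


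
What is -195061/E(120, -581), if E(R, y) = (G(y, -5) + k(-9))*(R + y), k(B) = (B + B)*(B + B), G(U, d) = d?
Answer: 195061/147059 ≈ 1.3264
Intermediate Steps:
k(B) = 4*B² (k(B) = (2*B)*(2*B) = 4*B²)
E(R, y) = 319*R + 319*y (E(R, y) = (-5 + 4*(-9)²)*(R + y) = (-5 + 4*81)*(R + y) = (-5 + 324)*(R + y) = 319*(R + y) = 319*R + 319*y)
-195061/E(120, -581) = -195061/(319*120 + 319*(-581)) = -195061/(38280 - 185339) = -195061/(-147059) = -195061*(-1/147059) = 195061/147059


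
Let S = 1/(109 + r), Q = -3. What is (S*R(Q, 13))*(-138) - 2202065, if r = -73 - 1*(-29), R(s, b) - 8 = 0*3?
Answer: -143135329/65 ≈ -2.2021e+6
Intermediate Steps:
R(s, b) = 8 (R(s, b) = 8 + 0*3 = 8 + 0 = 8)
r = -44 (r = -73 + 29 = -44)
S = 1/65 (S = 1/(109 - 44) = 1/65 ≈ 0.015385)
(S*R(Q, 13))*(-138) - 2202065 = ((1/65)*8)*(-138) - 2202065 = (8/65)*(-138) - 2202065 = -1104/65 - 2202065 = -143135329/65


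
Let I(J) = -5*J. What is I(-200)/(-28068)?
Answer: -250/7017 ≈ -0.035628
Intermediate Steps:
I(-200)/(-28068) = -5*(-200)/(-28068) = 1000*(-1/28068) = -250/7017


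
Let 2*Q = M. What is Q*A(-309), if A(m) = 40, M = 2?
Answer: 40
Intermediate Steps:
Q = 1 (Q = (½)*2 = 1)
Q*A(-309) = 1*40 = 40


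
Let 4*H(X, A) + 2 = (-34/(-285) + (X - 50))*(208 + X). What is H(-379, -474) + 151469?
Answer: 3396063/20 ≈ 1.6980e+5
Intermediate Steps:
H(X, A) = -½ + (208 + X)*(-14216/285 + X)/4 (H(X, A) = -½ + ((-34/(-285) + (X - 50))*(208 + X))/4 = -½ + ((-34*(-1/285) + (-50 + X))*(208 + X))/4 = -½ + ((34/285 + (-50 + X))*(208 + X))/4 = -½ + ((-14216/285 + X)*(208 + X))/4 = -½ + ((208 + X)*(-14216/285 + X))/4 = -½ + (208 + X)*(-14216/285 + X)/4)
H(-379, -474) + 151469 = (-1478749/570 + (¼)*(-379)² + (11266/285)*(-379)) + 151469 = (-1478749/570 + (¼)*143641 - 4269814/285) + 151469 = (-1478749/570 + 143641/4 - 4269814/285) + 151469 = 366683/20 + 151469 = 3396063/20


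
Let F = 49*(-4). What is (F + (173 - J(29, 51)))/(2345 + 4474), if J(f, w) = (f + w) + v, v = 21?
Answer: -124/6819 ≈ -0.018184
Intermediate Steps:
J(f, w) = 21 + f + w (J(f, w) = (f + w) + 21 = 21 + f + w)
F = -196
(F + (173 - J(29, 51)))/(2345 + 4474) = (-196 + (173 - (21 + 29 + 51)))/(2345 + 4474) = (-196 + (173 - 1*101))/6819 = (-196 + (173 - 101))*(1/6819) = (-196 + 72)*(1/6819) = -124*1/6819 = -124/6819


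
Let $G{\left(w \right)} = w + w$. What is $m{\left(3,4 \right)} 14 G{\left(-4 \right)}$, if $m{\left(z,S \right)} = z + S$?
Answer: $-784$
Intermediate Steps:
$m{\left(z,S \right)} = S + z$
$G{\left(w \right)} = 2 w$
$m{\left(3,4 \right)} 14 G{\left(-4 \right)} = \left(4 + 3\right) 14 \cdot 2 \left(-4\right) = 7 \cdot 14 \left(-8\right) = 98 \left(-8\right) = -784$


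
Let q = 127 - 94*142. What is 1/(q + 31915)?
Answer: 1/18694 ≈ 5.3493e-5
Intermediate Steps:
q = -13221 (q = 127 - 13348 = -13221)
1/(q + 31915) = 1/(-13221 + 31915) = 1/18694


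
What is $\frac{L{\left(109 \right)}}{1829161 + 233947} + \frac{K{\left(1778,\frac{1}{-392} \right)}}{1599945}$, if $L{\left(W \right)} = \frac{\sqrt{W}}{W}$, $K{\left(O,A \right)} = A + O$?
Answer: $\frac{46465}{41811896} + \frac{\sqrt{109}}{224878772} \approx 0.0011113$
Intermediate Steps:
$L{\left(W \right)} = \frac{1}{\sqrt{W}}$
$\frac{L{\left(109 \right)}}{1829161 + 233947} + \frac{K{\left(1778,\frac{1}{-392} \right)}}{1599945} = \frac{1}{\sqrt{109} \left(1829161 + 233947\right)} + \frac{\frac{1}{-392} + 1778}{1599945} = \frac{\frac{1}{109} \sqrt{109}}{2063108} + \left(- \frac{1}{392} + 1778\right) \frac{1}{1599945} = \frac{\sqrt{109}}{109} \cdot \frac{1}{2063108} + \frac{696975}{392} \cdot \frac{1}{1599945} = \frac{\sqrt{109}}{224878772} + \frac{46465}{41811896} = \frac{46465}{41811896} + \frac{\sqrt{109}}{224878772}$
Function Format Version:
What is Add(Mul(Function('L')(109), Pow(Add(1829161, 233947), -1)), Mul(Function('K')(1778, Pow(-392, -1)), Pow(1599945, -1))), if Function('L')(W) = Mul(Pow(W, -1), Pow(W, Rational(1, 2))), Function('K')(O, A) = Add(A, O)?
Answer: Add(Rational(46465, 41811896), Mul(Rational(1, 224878772), Pow(109, Rational(1, 2)))) ≈ 0.0011113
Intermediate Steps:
Function('L')(W) = Pow(W, Rational(-1, 2))
Add(Mul(Function('L')(109), Pow(Add(1829161, 233947), -1)), Mul(Function('K')(1778, Pow(-392, -1)), Pow(1599945, -1))) = Add(Mul(Pow(109, Rational(-1, 2)), Pow(Add(1829161, 233947), -1)), Mul(Add(Pow(-392, -1), 1778), Pow(1599945, -1))) = Add(Mul(Mul(Rational(1, 109), Pow(109, Rational(1, 2))), Pow(2063108, -1)), Mul(Add(Rational(-1, 392), 1778), Rational(1, 1599945))) = Add(Mul(Mul(Rational(1, 109), Pow(109, Rational(1, 2))), Rational(1, 2063108)), Mul(Rational(696975, 392), Rational(1, 1599945))) = Add(Mul(Rational(1, 224878772), Pow(109, Rational(1, 2))), Rational(46465, 41811896)) = Add(Rational(46465, 41811896), Mul(Rational(1, 224878772), Pow(109, Rational(1, 2))))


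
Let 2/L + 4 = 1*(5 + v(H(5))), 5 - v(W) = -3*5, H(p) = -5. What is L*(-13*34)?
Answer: -884/21 ≈ -42.095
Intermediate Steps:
v(W) = 20 (v(W) = 5 - (-3)*5 = 5 - 1*(-15) = 5 + 15 = 20)
L = 2/21 (L = 2/(-4 + 1*(5 + 20)) = 2/(-4 + 1*25) = 2/(-4 + 25) = 2/21 ≈ 0.095238)
L*(-13*34) = 2*(-13*34)/21 = (2/21)*(-442) = -884/21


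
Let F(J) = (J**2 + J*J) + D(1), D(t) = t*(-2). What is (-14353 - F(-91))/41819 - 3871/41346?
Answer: -75790013/91002546 ≈ -0.83283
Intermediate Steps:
D(t) = -2*t
F(J) = -2 + 2*J**2 (F(J) = (J**2 + J*J) - 2*1 = (J**2 + J**2) - 2 = 2*J**2 - 2 = -2 + 2*J**2)
(-14353 - F(-91))/41819 - 3871/41346 = (-14353 - (-2 + 2*(-91)**2))/41819 - 3871/41346 = (-14353 - (-2 + 2*8281))*(1/41819) - 3871*1/41346 = (-14353 - (-2 + 16562))*(1/41819) - 3871/41346 = (-14353 - 1*16560)*(1/41819) - 3871/41346 = (-14353 - 16560)*(1/41819) - 3871/41346 = -30913*1/41819 - 3871/41346 = -1627/2201 - 3871/41346 = -75790013/91002546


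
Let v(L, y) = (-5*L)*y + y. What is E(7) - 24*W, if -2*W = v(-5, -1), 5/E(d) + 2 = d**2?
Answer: -14659/47 ≈ -311.89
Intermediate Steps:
v(L, y) = y - 5*L*y (v(L, y) = -5*L*y + y = y - 5*L*y)
E(d) = 5/(-2 + d**2)
W = 13 (W = -(-1)*(1 - 5*(-5))/2 = -(-1)*(1 + 25)/2 = -(-1)*26/2 = -1/2*(-26) = 13)
E(7) - 24*W = 5/(-2 + 7**2) - 24*13 = 5/(-2 + 49) - 312 = 5/47 - 312 = -14659/47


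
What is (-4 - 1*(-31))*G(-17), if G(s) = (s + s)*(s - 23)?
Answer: 36720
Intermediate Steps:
G(s) = 2*s*(-23 + s) (G(s) = (2*s)*(-23 + s) = 2*s*(-23 + s))
(-4 - 1*(-31))*G(-17) = (-4 - 1*(-31))*(2*(-17)*(-23 - 17)) = (-4 + 31)*(2*(-17)*(-40)) = 27*1360 = 36720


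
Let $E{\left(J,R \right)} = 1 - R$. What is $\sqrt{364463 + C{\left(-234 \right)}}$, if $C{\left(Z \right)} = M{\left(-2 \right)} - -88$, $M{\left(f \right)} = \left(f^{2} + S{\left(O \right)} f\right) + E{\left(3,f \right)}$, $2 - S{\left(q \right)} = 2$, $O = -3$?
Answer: $\sqrt{364558} \approx 603.79$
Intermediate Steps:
$S{\left(q \right)} = 0$ ($S{\left(q \right)} = 2 - 2 = 0$)
$M{\left(f \right)} = 1 + f^{2} - f$ ($M{\left(f \right)} = \left(f^{2} + 0 f\right) - \left(-1 + f\right) = \left(f^{2} + 0\right) - \left(-1 + f\right) = f^{2} - \left(-1 + f\right) = 1 + f^{2} - f$)
$C{\left(Z \right)} = 95$ ($C{\left(Z \right)} = \left(1 + \left(-2\right)^{2} - -2\right) - -88 = \left(1 + 4 + 2\right) + 88 = 7 + 88 = 95$)
$\sqrt{364463 + C{\left(-234 \right)}} = \sqrt{364463 + 95} = \sqrt{364558}$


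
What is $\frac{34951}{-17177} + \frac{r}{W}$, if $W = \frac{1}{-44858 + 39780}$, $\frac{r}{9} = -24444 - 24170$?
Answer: $\frac{38163120435005}{17177} \approx 2.2218 \cdot 10^{9}$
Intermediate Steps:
$r = -437526$ ($r = 9 \left(-24444 - 24170\right) = 9 \left(-48614\right) = -437526$)
$W = - \frac{1}{5078}$ ($W = \frac{1}{-5078} = - \frac{1}{5078} \approx -0.00019693$)
$\frac{34951}{-17177} + \frac{r}{W} = \frac{34951}{-17177} - \frac{437526}{- \frac{1}{5078}} = 34951 \left(- \frac{1}{17177}\right) - -2221757028 = - \frac{34951}{17177} + 2221757028 = \frac{38163120435005}{17177}$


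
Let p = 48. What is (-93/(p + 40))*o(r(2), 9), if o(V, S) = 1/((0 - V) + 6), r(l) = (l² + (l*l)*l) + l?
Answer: 93/704 ≈ 0.13210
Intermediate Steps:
r(l) = l + l² + l³ (r(l) = (l² + l²*l) + l = (l² + l³) + l = l + l² + l³)
o(V, S) = 1/(6 - V) (o(V, S) = 1/(-V + 6) = 1/(6 - V))
(-93/(p + 40))*o(r(2), 9) = (-93/(48 + 40))*(-1/(-6 + 2*(1 + 2 + 2²))) = (-93/88)*(-1/(-6 + 2*(1 + 2 + 4))) = (-93*1/88)*(-1/(-6 + 2*7)) = -(-93)/(88*(-6 + 14)) = -(-93)/(88*8) = -93/88*(-⅛) = 93/704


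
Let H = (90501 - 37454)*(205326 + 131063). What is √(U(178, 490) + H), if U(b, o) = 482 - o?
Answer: 5*√713777091 ≈ 1.3358e+5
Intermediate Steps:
H = 17844427283 (H = 53047*336389 = 17844427283)
√(U(178, 490) + H) = √((482 - 1*490) + 17844427283) = √((482 - 490) + 17844427283) = √(-8 + 17844427283) = √17844427275 = 5*√713777091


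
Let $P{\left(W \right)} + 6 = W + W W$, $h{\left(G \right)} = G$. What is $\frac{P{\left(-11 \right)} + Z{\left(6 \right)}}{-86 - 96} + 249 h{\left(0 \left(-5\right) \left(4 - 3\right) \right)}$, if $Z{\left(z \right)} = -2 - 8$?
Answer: $- \frac{47}{91} \approx -0.51648$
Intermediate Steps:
$Z{\left(z \right)} = -10$ ($Z{\left(z \right)} = -2 - 8 = -10$)
$P{\left(W \right)} = -6 + W + W^{2}$ ($P{\left(W \right)} = -6 + \left(W + W W\right) = -6 + \left(W + W^{2}\right) = -6 + W + W^{2}$)
$\frac{P{\left(-11 \right)} + Z{\left(6 \right)}}{-86 - 96} + 249 h{\left(0 \left(-5\right) \left(4 - 3\right) \right)} = \frac{\left(-6 - 11 + \left(-11\right)^{2}\right) - 10}{-86 - 96} + 249 \cdot 0 \left(-5\right) \left(4 - 3\right) = \frac{\left(-6 - 11 + 121\right) - 10}{-182} + 249 \cdot 0 \left(4 - 3\right) = \left(104 - 10\right) \left(- \frac{1}{182}\right) + 249 \cdot 0 \cdot 1 = 94 \left(- \frac{1}{182}\right) + 249 \cdot 0 = - \frac{47}{91} + 0 = - \frac{47}{91}$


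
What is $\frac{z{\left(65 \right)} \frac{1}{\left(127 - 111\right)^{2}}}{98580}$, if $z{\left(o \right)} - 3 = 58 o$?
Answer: $\frac{3773}{25236480} \approx 0.00014951$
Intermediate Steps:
$z{\left(o \right)} = 3 + 58 o$
$\frac{z{\left(65 \right)} \frac{1}{\left(127 - 111\right)^{2}}}{98580} = \frac{\left(3 + 58 \cdot 65\right) \frac{1}{\left(127 - 111\right)^{2}}}{98580} = \frac{3 + 3770}{16^{2}} \cdot \frac{1}{98580} = \frac{3773}{256} \cdot \frac{1}{98580} = \frac{3773}{25236480}$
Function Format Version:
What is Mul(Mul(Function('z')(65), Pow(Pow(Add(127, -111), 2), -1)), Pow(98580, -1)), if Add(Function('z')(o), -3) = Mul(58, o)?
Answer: Rational(3773, 25236480) ≈ 0.00014951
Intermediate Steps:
Function('z')(o) = Add(3, Mul(58, o))
Mul(Mul(Function('z')(65), Pow(Pow(Add(127, -111), 2), -1)), Pow(98580, -1)) = Mul(Mul(Add(3, Mul(58, 65)), Pow(Pow(Add(127, -111), 2), -1)), Pow(98580, -1)) = Mul(Mul(Add(3, 3770), Pow(Pow(16, 2), -1)), Rational(1, 98580)) = Mul(Mul(3773, Pow(256, -1)), Rational(1, 98580)) = Mul(Mul(3773, Rational(1, 256)), Rational(1, 98580)) = Mul(Rational(3773, 256), Rational(1, 98580)) = Rational(3773, 25236480)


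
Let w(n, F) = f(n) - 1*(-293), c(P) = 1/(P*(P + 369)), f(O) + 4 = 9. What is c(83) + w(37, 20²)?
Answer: 11179769/37516 ≈ 298.00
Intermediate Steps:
f(O) = 5 (f(O) = -4 + 9 = 5)
c(P) = 1/(P*(369 + P))
w(n, F) = 298 (w(n, F) = 5 - 1*(-293) = 5 + 293 = 298)
c(83) + w(37, 20²) = 1/(83*(369 + 83)) + 298 = (1/83)/452 + 298 = (1/83)*(1/452) + 298 = 1/37516 + 298 = 11179769/37516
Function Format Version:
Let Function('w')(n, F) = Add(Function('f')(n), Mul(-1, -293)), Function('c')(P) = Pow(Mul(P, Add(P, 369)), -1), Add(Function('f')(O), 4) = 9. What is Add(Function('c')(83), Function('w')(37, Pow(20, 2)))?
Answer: Rational(11179769, 37516) ≈ 298.00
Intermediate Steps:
Function('f')(O) = 5 (Function('f')(O) = Add(-4, 9) = 5)
Function('c')(P) = Mul(Pow(P, -1), Pow(Add(369, P), -1)) (Function('c')(P) = Pow(Mul(P, Add(369, P)), -1) = Mul(Pow(P, -1), Pow(Add(369, P), -1)))
Function('w')(n, F) = 298 (Function('w')(n, F) = Add(5, Mul(-1, -293)) = Add(5, 293) = 298)
Add(Function('c')(83), Function('w')(37, Pow(20, 2))) = Add(Mul(Pow(83, -1), Pow(Add(369, 83), -1)), 298) = Add(Mul(Rational(1, 83), Pow(452, -1)), 298) = Add(Mul(Rational(1, 83), Rational(1, 452)), 298) = Add(Rational(1, 37516), 298) = Rational(11179769, 37516)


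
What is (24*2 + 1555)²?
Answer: 2569609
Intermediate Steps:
(24*2 + 1555)² = (48 + 1555)² = 1603² = 2569609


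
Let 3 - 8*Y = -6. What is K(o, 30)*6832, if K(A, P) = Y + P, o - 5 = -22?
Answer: 212646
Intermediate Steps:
Y = 9/8 (Y = 3/8 - ⅛*(-6) = 3/8 + ¾ = 9/8 ≈ 1.1250)
o = -17 (o = 5 - 22 = -17)
K(A, P) = 9/8 + P
K(o, 30)*6832 = (9/8 + 30)*6832 = (249/8)*6832 = 212646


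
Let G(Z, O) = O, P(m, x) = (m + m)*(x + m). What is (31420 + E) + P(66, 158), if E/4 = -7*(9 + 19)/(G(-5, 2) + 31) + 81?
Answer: 2022512/33 ≈ 61288.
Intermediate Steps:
P(m, x) = 2*m*(m + x) (P(m, x) = (2*m)*(m + x) = 2*m*(m + x))
E = 9908/33 (E = 4*(-7*(9 + 19)/(2 + 31) + 81) = 4*(-196/33 + 81) = 4*(2477/33) = 9908/33 ≈ 300.24)
(31420 + E) + P(66, 158) = (31420 + 9908/33) + 2*66*(66 + 158) = 1046768/33 + 2*66*224 = 1046768/33 + 29568 = 2022512/33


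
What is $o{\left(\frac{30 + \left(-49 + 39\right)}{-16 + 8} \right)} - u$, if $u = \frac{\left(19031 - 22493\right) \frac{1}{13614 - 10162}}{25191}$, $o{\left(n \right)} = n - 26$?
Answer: $- \frac{206528125}{7246611} \approx -28.5$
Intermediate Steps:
$o{\left(n \right)} = -26 + n$ ($o{\left(n \right)} = n - 26 = -26 + n$)
$u = - \frac{577}{14493222}$ ($u = - \frac{3462}{3452} \cdot \frac{1}{25191} = \left(-3462\right) \frac{1}{3452} \cdot \frac{1}{25191} = \left(- \frac{1731}{1726}\right) \frac{1}{25191} = - \frac{577}{14493222} \approx -3.9812 \cdot 10^{-5}$)
$o{\left(\frac{30 + \left(-49 + 39\right)}{-16 + 8} \right)} - u = \left(-26 + \frac{30 + \left(-49 + 39\right)}{-16 + 8}\right) - - \frac{577}{14493222} = \left(-26 + \frac{30 - 10}{-8}\right) + \frac{577}{14493222} = \left(-26 + 20 \left(- \frac{1}{8}\right)\right) + \frac{577}{14493222} = \left(-26 - \frac{5}{2}\right) + \frac{577}{14493222} = - \frac{57}{2} + \frac{577}{14493222} = - \frac{206528125}{7246611}$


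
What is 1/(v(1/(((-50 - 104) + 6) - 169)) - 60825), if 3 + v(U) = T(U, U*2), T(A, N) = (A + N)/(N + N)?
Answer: -4/243309 ≈ -1.6440e-5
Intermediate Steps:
T(A, N) = (A + N)/(2*N) (T(A, N) = (A + N)/((2*N)) = (A + N)*(1/(2*N)) = (A + N)/(2*N))
v(U) = -9/4 (v(U) = -3 + (U + U*2)/(2*((U*2))) = -3 + (U + 2*U)/(2*((2*U))) = -3 + (1/(2*U))*(3*U)/2 = -3 + ¾ = -9/4)
1/(v(1/(((-50 - 104) + 6) - 169)) - 60825) = 1/(-9/4 - 60825) = 1/(-243309/4) = -4/243309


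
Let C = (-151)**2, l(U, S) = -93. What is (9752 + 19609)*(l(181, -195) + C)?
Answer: 666729588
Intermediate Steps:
C = 22801
(9752 + 19609)*(l(181, -195) + C) = (9752 + 19609)*(-93 + 22801) = 29361*22708 = 666729588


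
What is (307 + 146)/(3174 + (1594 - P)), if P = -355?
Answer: 453/5123 ≈ 0.088425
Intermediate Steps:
(307 + 146)/(3174 + (1594 - P)) = (307 + 146)/(3174 + (1594 - 1*(-355))) = 453/(3174 + (1594 + 355)) = 453/(3174 + 1949) = 453/5123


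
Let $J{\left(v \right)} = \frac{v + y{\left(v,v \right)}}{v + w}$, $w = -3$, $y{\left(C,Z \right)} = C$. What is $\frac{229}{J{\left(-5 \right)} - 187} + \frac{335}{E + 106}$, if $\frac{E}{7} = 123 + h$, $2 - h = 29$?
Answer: $- \frac{463743}{578054} \approx -0.80225$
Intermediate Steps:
$h = -27$ ($h = 2 - 29 = -27$)
$E = 672$ ($E = 7 \left(123 - 27\right) = 7 \cdot 96 = 672$)
$J{\left(v \right)} = \frac{2 v}{-3 + v}$ ($J{\left(v \right)} = \frac{v + v}{v - 3} = \frac{2 v}{-3 + v}$)
$\frac{229}{J{\left(-5 \right)} - 187} + \frac{335}{E + 106} = \frac{229}{2 \left(-5\right) \frac{1}{-3 - 5} - 187} + \frac{335}{672 + 106} = \frac{229}{2 \left(-5\right) \frac{1}{-8} - 187} + \frac{335}{778} = \frac{229}{2 \left(-5\right) \left(- \frac{1}{8}\right) - 187} + 335 \cdot \frac{1}{778} = \frac{229}{\frac{5}{4} - 187} + \frac{335}{778} = \frac{229}{- \frac{743}{4}} + \frac{335}{778} = 229 \left(- \frac{4}{743}\right) + \frac{335}{778} = - \frac{916}{743} + \frac{335}{778} = - \frac{463743}{578054}$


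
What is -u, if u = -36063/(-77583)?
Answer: -12021/25861 ≈ -0.46483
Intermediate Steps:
u = 12021/25861 (u = -36063*(-1/77583) = 12021/25861 ≈ 0.46483)
-u = -1*12021/25861 = -12021/25861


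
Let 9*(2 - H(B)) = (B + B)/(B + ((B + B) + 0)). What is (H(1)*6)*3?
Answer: 104/3 ≈ 34.667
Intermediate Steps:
H(B) = 52/27 (H(B) = 2 - (B + B)/(9*(B + ((B + B) + 0))) = 2 - 2*B/(9*(B + (2*B + 0))) = 2 - 2*B/(9*(B + 2*B)) = 2 - 2*B/(9*(3*B)) = 2 - 2*B*1/(3*B)/9 = 2 - ⅑*⅔ = 2 - 2/27 = 52/27)
(H(1)*6)*3 = ((52/27)*6)*3 = (104/9)*3 = 104/3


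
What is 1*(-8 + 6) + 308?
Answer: 306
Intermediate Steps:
1*(-8 + 6) + 308 = 1*(-2) + 308 = -2 + 308 = 306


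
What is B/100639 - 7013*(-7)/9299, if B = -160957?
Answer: 3443730006/935842061 ≈ 3.6798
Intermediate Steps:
B/100639 - 7013*(-7)/9299 = -160957/100639 - 7013*(-7)/9299 = -160957*1/100639 + 49091*(1/9299) = -160957/100639 + 49091/9299 = 3443730006/935842061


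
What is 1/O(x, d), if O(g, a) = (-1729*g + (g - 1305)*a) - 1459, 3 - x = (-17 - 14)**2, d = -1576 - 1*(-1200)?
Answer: 1/2505811 ≈ 3.9907e-7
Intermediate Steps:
d = -376 (d = -1576 + 1200 = -376)
x = -958 (x = 3 - (-17 - 14)**2 = 3 - 1*(-31)**2 = 3 - 1*961 = 3 - 961 = -958)
O(g, a) = -1459 - 1729*g + a*(-1305 + g) (O(g, a) = (-1729*g + (-1305 + g)*a) - 1459 = (-1729*g + a*(-1305 + g)) - 1459 = -1459 - 1729*g + a*(-1305 + g))
1/O(x, d) = 1/(-1459 - 1729*(-958) - 1305*(-376) - 376*(-958)) = 1/(-1459 + 1656382 + 490680 + 360208) = 1/2505811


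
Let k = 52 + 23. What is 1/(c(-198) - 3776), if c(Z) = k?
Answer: -1/3701 ≈ -0.00027020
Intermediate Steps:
k = 75
c(Z) = 75
1/(c(-198) - 3776) = 1/(75 - 3776) = 1/(-3701) = -1/3701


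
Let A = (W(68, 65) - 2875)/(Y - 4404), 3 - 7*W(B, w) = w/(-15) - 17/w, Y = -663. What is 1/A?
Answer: 6916455/3922894 ≈ 1.7631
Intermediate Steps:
W(B, w) = 3/7 + w/105 + 17/(7*w) (W(B, w) = 3/7 - (w/(-15) - 17/w)/7 = 3/7 - (w*(-1/15) - 17/w)/7 = 3/7 - (-w/15 - 17/w)/7 = 3/7 - (-17/w - w/15)/7 = 3/7 + (w/105 + 17/(7*w)) = 3/7 + w/105 + 17/(7*w))
A = 3922894/6916455 (A = ((1/105)*(255 + 65*(45 + 65))/65 - 2875)/(-663 - 4404) = ((1/105)*(1/65)*(255 + 65*110) - 2875)/(-5067) = ((1/105)*(1/65)*(255 + 7150) - 2875)*(-1/5067) = ((1/105)*(1/65)*7405 - 2875)*(-1/5067) = (1481/1365 - 2875)*(-1/5067) = -3922894/1365*(-1/5067) = 3922894/6916455 ≈ 0.56718)
1/A = 1/(3922894/6916455) = 6916455/3922894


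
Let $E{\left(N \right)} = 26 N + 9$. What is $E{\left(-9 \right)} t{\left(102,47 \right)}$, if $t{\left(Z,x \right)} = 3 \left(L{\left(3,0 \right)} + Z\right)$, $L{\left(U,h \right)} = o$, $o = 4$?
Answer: $-71550$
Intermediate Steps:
$E{\left(N \right)} = 9 + 26 N$
$L{\left(U,h \right)} = 4$
$t{\left(Z,x \right)} = 12 + 3 Z$ ($t{\left(Z,x \right)} = 3 \left(4 + Z\right) = 12 + 3 Z$)
$E{\left(-9 \right)} t{\left(102,47 \right)} = \left(9 + 26 \left(-9\right)\right) \left(12 + 3 \cdot 102\right) = \left(9 - 234\right) \left(12 + 306\right) = \left(-225\right) 318 = -71550$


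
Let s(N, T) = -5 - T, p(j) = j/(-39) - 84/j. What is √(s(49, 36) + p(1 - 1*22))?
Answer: I*√6162/13 ≈ 6.0383*I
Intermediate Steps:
p(j) = -84/j - j/39 (p(j) = j*(-1/39) - 84/j = -j/39 - 84/j = -84/j - j/39)
√(s(49, 36) + p(1 - 1*22)) = √((-5 - 1*36) + (-84/(1 - 1*22) - (1 - 1*22)/39)) = √((-5 - 36) + (-84/(1 - 22) - (1 - 22)/39)) = √(-41 + (-84/(-21) - 1/39*(-21))) = √(-41 + (-84*(-1/21) + 7/13)) = √(-41 + (4 + 7/13)) = √(-41 + 59/13) = √(-474/13) = I*√6162/13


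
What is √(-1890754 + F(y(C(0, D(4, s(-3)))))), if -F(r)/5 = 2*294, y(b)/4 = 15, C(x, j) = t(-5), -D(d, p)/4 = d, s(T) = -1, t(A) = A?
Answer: I*√1893694 ≈ 1376.1*I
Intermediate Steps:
D(d, p) = -4*d
C(x, j) = -5
y(b) = 60 (y(b) = 4*15 = 60)
F(r) = -2940 (F(r) = -10*294 = -5*588 = -2940)
√(-1890754 + F(y(C(0, D(4, s(-3)))))) = √(-1890754 - 2940) = √(-1893694) = I*√1893694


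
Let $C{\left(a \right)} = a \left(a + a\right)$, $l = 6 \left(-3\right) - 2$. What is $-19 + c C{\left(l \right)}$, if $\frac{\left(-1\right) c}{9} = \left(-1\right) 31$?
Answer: $223181$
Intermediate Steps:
$l = -20$ ($l = -18 - 2 = -20$)
$c = 279$ ($c = - 9 \left(\left(-1\right) 31\right) = \left(-9\right) \left(-31\right) = 279$)
$C{\left(a \right)} = 2 a^{2}$ ($C{\left(a \right)} = a 2 a = 2 a^{2}$)
$-19 + c C{\left(l \right)} = -19 + 279 \cdot 2 \left(-20\right)^{2} = -19 + 279 \cdot 2 \cdot 400 = -19 + 279 \cdot 800 = -19 + 223200 = 223181$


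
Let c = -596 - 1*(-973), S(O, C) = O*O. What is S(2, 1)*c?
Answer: 1508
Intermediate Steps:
S(O, C) = O²
c = 377 (c = -596 + 973 = 377)
S(2, 1)*c = 2²*377 = 4*377 = 1508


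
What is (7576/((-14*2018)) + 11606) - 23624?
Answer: -84885028/7063 ≈ -12018.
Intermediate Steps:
(7576/((-14*2018)) + 11606) - 23624 = (7576/(-28252) + 11606) - 23624 = (7576*(-1/28252) + 11606) - 23624 = (-1894/7063 + 11606) - 23624 = 81971284/7063 - 23624 = -84885028/7063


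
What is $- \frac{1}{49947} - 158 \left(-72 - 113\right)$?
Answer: $\frac{1459950809}{49947} \approx 29230.0$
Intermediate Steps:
$- \frac{1}{49947} - 158 \left(-72 - 113\right) = \left(-1\right) \frac{1}{49947} - 158 \left(-185\right) = - \frac{1}{49947} - -29230 = - \frac{1}{49947} + 29230 = \frac{1459950809}{49947}$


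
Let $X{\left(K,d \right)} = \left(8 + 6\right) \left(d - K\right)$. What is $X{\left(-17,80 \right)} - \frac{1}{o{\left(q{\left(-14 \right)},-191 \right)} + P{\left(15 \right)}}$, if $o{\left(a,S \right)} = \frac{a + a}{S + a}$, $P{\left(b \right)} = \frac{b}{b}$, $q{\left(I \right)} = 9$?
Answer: $\frac{111265}{82} \approx 1356.9$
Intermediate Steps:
$X{\left(K,d \right)} = - 14 K + 14 d$ ($X{\left(K,d \right)} = 14 \left(d - K\right) = - 14 K + 14 d$)
$P{\left(b \right)} = 1$
$o{\left(a,S \right)} = \frac{2 a}{S + a}$
$X{\left(-17,80 \right)} - \frac{1}{o{\left(q{\left(-14 \right)},-191 \right)} + P{\left(15 \right)}} = \left(\left(-14\right) \left(-17\right) + 14 \cdot 80\right) - \frac{1}{2 \cdot 9 \frac{1}{-191 + 9} + 1} = \left(238 + 1120\right) - \frac{1}{2 \cdot 9 \frac{1}{-182} + 1} = 1358 - \frac{1}{2 \cdot 9 \left(- \frac{1}{182}\right) + 1} = 1358 - \frac{1}{- \frac{9}{91} + 1} = 1358 - \frac{1}{\frac{82}{91}} = 1358 - \frac{91}{82} = \frac{111265}{82}$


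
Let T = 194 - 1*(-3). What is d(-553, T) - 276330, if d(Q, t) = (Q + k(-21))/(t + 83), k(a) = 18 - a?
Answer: -38686457/140 ≈ -2.7633e+5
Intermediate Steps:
T = 197 (T = 194 + 3 = 197)
d(Q, t) = (39 + Q)/(83 + t) (d(Q, t) = (Q + (18 - 1*(-21)))/(t + 83) = (Q + (18 + 21))/(83 + t) = (Q + 39)/(83 + t) = (39 + Q)/(83 + t))
d(-553, T) - 276330 = (39 - 553)/(83 + 197) - 276330 = -514/280 - 276330 = (1/280)*(-514) - 276330 = -257/140 - 276330 = -38686457/140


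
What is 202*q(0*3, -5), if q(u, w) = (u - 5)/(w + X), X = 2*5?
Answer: -202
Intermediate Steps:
X = 10
q(u, w) = (-5 + u)/(10 + w) (q(u, w) = (u - 5)/(w + 10) = (-5 + u)/(10 + w))
202*q(0*3, -5) = 202*((-5 + 0*3)/(10 - 5)) = 202*((-5 + 0)/5) = 202*((⅕)*(-5)) = 202*(-1) = -202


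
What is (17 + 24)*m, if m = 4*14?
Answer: 2296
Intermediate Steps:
m = 56
(17 + 24)*m = (17 + 24)*56 = 41*56 = 2296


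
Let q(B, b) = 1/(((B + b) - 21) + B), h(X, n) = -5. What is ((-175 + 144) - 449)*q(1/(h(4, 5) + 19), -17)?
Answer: 672/53 ≈ 12.679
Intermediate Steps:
q(B, b) = 1/(-21 + b + 2*B) (q(B, b) = 1/((-21 + B + b) + B) = 1/(-21 + b + 2*B))
((-175 + 144) - 449)*q(1/(h(4, 5) + 19), -17) = ((-175 + 144) - 449)/(-21 - 17 + 2/(-5 + 19)) = (-31 - 449)/(-21 - 17 + 2/14) = -480/(-21 - 17 + 2*(1/14)) = -480/(-21 - 17 + 1/7) = -480/(-265/7) = -480*(-7/265) = 672/53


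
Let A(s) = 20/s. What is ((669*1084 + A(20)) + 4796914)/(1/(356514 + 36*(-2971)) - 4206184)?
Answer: -1378086976938/1049686866671 ≈ -1.3129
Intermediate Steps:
((669*1084 + A(20)) + 4796914)/(1/(356514 + 36*(-2971)) - 4206184) = ((669*1084 + 20/20) + 4796914)/(1/(356514 + 36*(-2971)) - 4206184) = ((725196 + 20*(1/20)) + 4796914)/(1/(356514 - 106956) - 4206184) = ((725196 + 1) + 4796914)/(1/249558 - 4206184) = (725197 + 4796914)/(1/249558 - 4206184) = 5522111/(-1049686866671/249558) = 5522111*(-249558/1049686866671) = -1378086976938/1049686866671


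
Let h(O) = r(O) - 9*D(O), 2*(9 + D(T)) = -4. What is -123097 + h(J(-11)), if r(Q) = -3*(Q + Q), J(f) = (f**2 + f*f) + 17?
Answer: -124552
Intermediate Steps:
J(f) = 17 + 2*f**2 (J(f) = (f**2 + f**2) + 17 = 2*f**2 + 17 = 17 + 2*f**2)
D(T) = -11 (D(T) = -9 + (1/2)*(-4) = -9 - 2 = -11)
r(Q) = -6*Q
h(O) = 99 - 6*O (h(O) = -6*O - 9*(-11) = -6*O + 99 = 99 - 6*O)
-123097 + h(J(-11)) = -123097 + (99 - 6*(17 + 2*(-11)**2)) = -123097 + (99 - 6*(17 + 2*121)) = -123097 + (99 - 6*(17 + 242)) = -123097 + (99 - 6*259) = -123097 + (99 - 1554) = -123097 - 1455 = -124552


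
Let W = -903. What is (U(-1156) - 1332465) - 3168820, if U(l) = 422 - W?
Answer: -4499960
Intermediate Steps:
U(l) = 1325 (U(l) = 422 - 1*(-903) = 422 + 903 = 1325)
(U(-1156) - 1332465) - 3168820 = (1325 - 1332465) - 3168820 = -1331140 - 3168820 = -4499960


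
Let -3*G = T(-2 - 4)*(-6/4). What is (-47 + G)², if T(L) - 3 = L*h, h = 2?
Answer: 10609/4 ≈ 2652.3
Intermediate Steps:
T(L) = 3 + 2*L (T(L) = 3 + L*2 = 3 + 2*L)
G = -9/2 (G = -(3 + 2*(-2 - 4))*(-6/4)/3 = -(3 + 2*(-6))*(-6*¼)/3 = -(3 - 12)*(-3)/(3*2) = -(-3)*(-3)/2 = -⅓*27/2 = -9/2 ≈ -4.5000)
(-47 + G)² = (-47 - 9/2)² = (-103/2)² = 10609/4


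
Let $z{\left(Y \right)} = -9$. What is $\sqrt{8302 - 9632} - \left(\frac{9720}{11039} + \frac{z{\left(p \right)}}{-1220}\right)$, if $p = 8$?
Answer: $- \frac{11957751}{13467580} + i \sqrt{1330} \approx -0.88789 + 36.469 i$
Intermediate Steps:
$\sqrt{8302 - 9632} - \left(\frac{9720}{11039} + \frac{z{\left(p \right)}}{-1220}\right) = \sqrt{8302 - 9632} - \left(\frac{9720}{11039} - \frac{9}{-1220}\right) = \sqrt{-1330} - \left(9720 \cdot \frac{1}{11039} - - \frac{9}{1220}\right) = i \sqrt{1330} - \left(\frac{9720}{11039} + \frac{9}{1220}\right) = i \sqrt{1330} - \frac{11957751}{13467580} = - \frac{11957751}{13467580} + i \sqrt{1330}$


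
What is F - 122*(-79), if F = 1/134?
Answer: 1291493/134 ≈ 9638.0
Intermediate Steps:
F = 1/134 ≈ 0.0074627
F - 122*(-79) = 1/134 - 122*(-79) = 1/134 + 9638 = 1291493/134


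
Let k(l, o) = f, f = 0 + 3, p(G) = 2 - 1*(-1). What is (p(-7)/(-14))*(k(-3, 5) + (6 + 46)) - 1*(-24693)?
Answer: 345537/14 ≈ 24681.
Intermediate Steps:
p(G) = 3 (p(G) = 2 + 1 = 3)
f = 3
k(l, o) = 3
(p(-7)/(-14))*(k(-3, 5) + (6 + 46)) - 1*(-24693) = (3/(-14))*(3 + (6 + 46)) - 1*(-24693) = (3*(-1/14))*(3 + 52) + 24693 = -3/14*55 + 24693 = -165/14 + 24693 = 345537/14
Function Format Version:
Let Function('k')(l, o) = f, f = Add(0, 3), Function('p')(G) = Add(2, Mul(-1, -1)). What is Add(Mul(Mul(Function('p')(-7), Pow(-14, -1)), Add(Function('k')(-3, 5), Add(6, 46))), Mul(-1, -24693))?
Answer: Rational(345537, 14) ≈ 24681.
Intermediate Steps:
Function('p')(G) = 3 (Function('p')(G) = Add(2, 1) = 3)
f = 3
Function('k')(l, o) = 3
Add(Mul(Mul(Function('p')(-7), Pow(-14, -1)), Add(Function('k')(-3, 5), Add(6, 46))), Mul(-1, -24693)) = Add(Mul(Mul(3, Pow(-14, -1)), Add(3, Add(6, 46))), Mul(-1, -24693)) = Add(Mul(Mul(3, Rational(-1, 14)), Add(3, 52)), 24693) = Add(Mul(Rational(-3, 14), 55), 24693) = Add(Rational(-165, 14), 24693) = Rational(345537, 14)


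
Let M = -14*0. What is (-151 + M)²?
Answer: 22801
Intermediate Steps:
M = 0
(-151 + M)² = (-151 + 0)² = (-151)² = 22801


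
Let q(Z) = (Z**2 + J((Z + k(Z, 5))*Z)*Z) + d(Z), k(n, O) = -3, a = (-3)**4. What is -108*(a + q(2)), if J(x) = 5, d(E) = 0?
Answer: -10260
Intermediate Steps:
a = 81
q(Z) = Z**2 + 5*Z (q(Z) = (Z**2 + 5*Z) + 0 = Z**2 + 5*Z)
-108*(a + q(2)) = -108*(81 + 2*(5 + 2)) = -108*(81 + 2*7) = -108*(81 + 14) = -108*95 = -10260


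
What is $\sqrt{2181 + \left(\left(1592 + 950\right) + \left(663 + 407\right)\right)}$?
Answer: $\sqrt{5793} \approx 76.112$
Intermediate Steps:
$\sqrt{2181 + \left(\left(1592 + 950\right) + \left(663 + 407\right)\right)} = \sqrt{2181 + \left(2542 + 1070\right)} = \sqrt{2181 + 3612} = \sqrt{5793}$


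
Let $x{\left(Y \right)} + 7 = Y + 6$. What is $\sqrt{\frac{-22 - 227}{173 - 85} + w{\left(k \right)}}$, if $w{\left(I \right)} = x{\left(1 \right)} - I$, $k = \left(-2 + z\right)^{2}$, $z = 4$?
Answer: $\frac{i \sqrt{13222}}{44} \approx 2.6133 i$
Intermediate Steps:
$x{\left(Y \right)} = -1 + Y$ ($x{\left(Y \right)} = -7 + \left(Y + 6\right) = -7 + \left(6 + Y\right) = -1 + Y$)
$k = 4$ ($k = \left(-2 + 4\right)^{2} = 2^{2} = 4$)
$w{\left(I \right)} = - I$ ($w{\left(I \right)} = \left(-1 + 1\right) - I = 0 - I = - I$)
$\sqrt{\frac{-22 - 227}{173 - 85} + w{\left(k \right)}} = \sqrt{\frac{-22 - 227}{173 - 85} - 4} = \sqrt{- \frac{249}{88} - 4} = \sqrt{- \frac{601}{88}} = \frac{i \sqrt{13222}}{44}$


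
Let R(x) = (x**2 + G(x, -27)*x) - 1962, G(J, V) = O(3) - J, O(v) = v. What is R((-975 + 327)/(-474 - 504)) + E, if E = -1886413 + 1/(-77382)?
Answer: -23818551111145/12613266 ≈ -1.8884e+6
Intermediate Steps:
G(J, V) = 3 - J
R(x) = -1962 + x**2 + x*(3 - x) (R(x) = (x**2 + (3 - x)*x) - 1962 = (x**2 + x*(3 - x)) - 1962 = -1962 + x**2 + x*(3 - x))
E = -145974410767/77382 (E = -1886413 - 1/77382 = -145974410767/77382 ≈ -1.8864e+6)
R((-975 + 327)/(-474 - 504)) + E = (-1962 + 3*((-975 + 327)/(-474 - 504))) - 145974410767/77382 = (-1962 + 3*(-648/(-978))) - 145974410767/77382 = (-1962 + 3*(-648*(-1/978))) - 145974410767/77382 = (-1962 + 3*(108/163)) - 145974410767/77382 = (-1962 + 324/163) - 145974410767/77382 = -319482/163 - 145974410767/77382 = -23818551111145/12613266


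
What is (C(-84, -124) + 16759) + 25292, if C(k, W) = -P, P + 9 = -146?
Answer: 42206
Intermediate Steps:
P = -155 (P = -9 - 146 = -155)
C(k, W) = 155 (C(k, W) = -1*(-155) = 155)
(C(-84, -124) + 16759) + 25292 = (155 + 16759) + 25292 = 16914 + 25292 = 42206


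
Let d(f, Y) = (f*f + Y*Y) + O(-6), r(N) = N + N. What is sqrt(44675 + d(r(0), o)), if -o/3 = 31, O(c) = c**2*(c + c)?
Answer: 2*sqrt(13223) ≈ 229.98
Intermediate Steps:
r(N) = 2*N
O(c) = 2*c**3 (O(c) = c**2*(2*c) = 2*c**3)
o = -93 (o = -3*31 = -93)
d(f, Y) = -432 + Y**2 + f**2 (d(f, Y) = (f*f + Y*Y) + 2*(-6)**3 = (f**2 + Y**2) + 2*(-216) = (Y**2 + f**2) - 432 = -432 + Y**2 + f**2)
sqrt(44675 + d(r(0), o)) = sqrt(44675 + (-432 + (-93)**2 + (2*0)**2)) = sqrt(44675 + (-432 + 8649 + 0**2)) = sqrt(44675 + (-432 + 8649 + 0)) = sqrt(44675 + 8217) = sqrt(52892) = 2*sqrt(13223)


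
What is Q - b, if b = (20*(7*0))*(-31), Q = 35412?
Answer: 35412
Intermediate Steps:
b = 0 (b = (20*0)*(-31) = 0*(-31) = 0)
Q - b = 35412 - 1*0 = 35412 + 0 = 35412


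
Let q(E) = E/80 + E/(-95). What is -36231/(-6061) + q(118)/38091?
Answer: 18401019101/3078260680 ≈ 5.9777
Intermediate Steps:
q(E) = 3*E/1520 (q(E) = E*(1/80) + E*(-1/95) = E/80 - E/95 = 3*E/1520)
-36231/(-6061) + q(118)/38091 = -36231/(-6061) + ((3/1520)*118)/38091 = -36231*(-1/6061) + (177/760)*(1/38091) = 36231/6061 + 59/9649720 = 18401019101/3078260680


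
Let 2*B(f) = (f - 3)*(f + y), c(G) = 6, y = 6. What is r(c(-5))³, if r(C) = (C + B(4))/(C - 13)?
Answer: -1331/343 ≈ -3.8805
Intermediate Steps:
B(f) = (-3 + f)*(6 + f)/2 (B(f) = ((f - 3)*(f + 6))/2 = ((-3 + f)*(6 + f))/2 = (-3 + f)*(6 + f)/2)
r(C) = (5 + C)/(-13 + C) (r(C) = (C + (-9 + (½)*4² + (3/2)*4))/(C - 13) = (C + (-9 + (½)*16 + 6))/(-13 + C) = (C + (-9 + 8 + 6))/(-13 + C) = (C + 5)/(-13 + C) = (5 + C)/(-13 + C))
r(c(-5))³ = ((5 + 6)/(-13 + 6))³ = (11/(-7))³ = (-⅐*11)³ = (-11/7)³ = -1331/343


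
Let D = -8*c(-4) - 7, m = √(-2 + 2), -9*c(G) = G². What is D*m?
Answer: 0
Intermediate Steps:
c(G) = -G²/9
m = 0 (m = √0 = 0)
D = 65/9 (D = -(-8)*(-4)²/9 - 7 = -(-8)*16/9 - 7 = -8*(-16/9) - 7 = 128/9 - 7 = 65/9 ≈ 7.2222)
D*m = (65/9)*0 = 0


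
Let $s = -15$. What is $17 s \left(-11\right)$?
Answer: $2805$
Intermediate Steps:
$17 s \left(-11\right) = 17 \left(-15\right) \left(-11\right) = \left(-255\right) \left(-11\right) = 2805$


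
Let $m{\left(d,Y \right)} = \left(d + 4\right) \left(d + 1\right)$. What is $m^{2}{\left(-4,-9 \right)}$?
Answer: $0$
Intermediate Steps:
$m{\left(d,Y \right)} = \left(1 + d\right) \left(4 + d\right)$ ($m{\left(d,Y \right)} = \left(4 + d\right) \left(1 + d\right) = \left(1 + d\right) \left(4 + d\right)$)
$m^{2}{\left(-4,-9 \right)} = \left(4 + \left(-4\right)^{2} + 5 \left(-4\right)\right)^{2} = \left(4 + 16 - 20\right)^{2} = 0^{2} = 0$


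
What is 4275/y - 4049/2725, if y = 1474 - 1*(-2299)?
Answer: -3627502/10281425 ≈ -0.35282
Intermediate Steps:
y = 3773 (y = 1474 + 2299 = 3773)
4275/y - 4049/2725 = 4275/3773 - 4049/2725 = -3627502/10281425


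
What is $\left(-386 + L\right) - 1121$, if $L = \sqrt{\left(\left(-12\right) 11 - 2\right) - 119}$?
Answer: $-1507 + i \sqrt{253} \approx -1507.0 + 15.906 i$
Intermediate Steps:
$L = i \sqrt{253}$ ($L = \sqrt{\left(-132 - 2\right) - 119} = \sqrt{-134 - 119} = \sqrt{-253} = i \sqrt{253} \approx 15.906 i$)
$\left(-386 + L\right) - 1121 = \left(-386 + i \sqrt{253}\right) - 1121 = -1507 + i \sqrt{253}$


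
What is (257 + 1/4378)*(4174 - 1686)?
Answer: 1399682868/2189 ≈ 6.3942e+5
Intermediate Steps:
(257 + 1/4378)*(4174 - 1686) = (257 + 1/4378)*2488 = (1125147/4378)*2488 = 1399682868/2189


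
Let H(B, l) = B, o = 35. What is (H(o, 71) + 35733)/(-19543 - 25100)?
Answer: -35768/44643 ≈ -0.80120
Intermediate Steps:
(H(o, 71) + 35733)/(-19543 - 25100) = (35 + 35733)/(-19543 - 25100) = 35768/(-44643) = 35768*(-1/44643) = -35768/44643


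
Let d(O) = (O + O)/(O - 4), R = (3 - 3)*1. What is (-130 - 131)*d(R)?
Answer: 0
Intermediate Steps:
R = 0 (R = 0*1 = 0)
d(O) = 2*O/(-4 + O) (d(O) = (2*O)/(-4 + O) = 2*O/(-4 + O))
(-130 - 131)*d(R) = (-130 - 131)*(2*0/(-4 + 0)) = -522*0/(-4) = -522*0*(-1)/4 = -261*0 = 0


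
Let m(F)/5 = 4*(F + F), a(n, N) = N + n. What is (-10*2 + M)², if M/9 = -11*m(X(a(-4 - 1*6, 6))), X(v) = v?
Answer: 250272400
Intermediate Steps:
m(F) = 40*F (m(F) = 5*(4*(F + F)) = 5*(4*(2*F)) = 5*(8*F) = 40*F)
M = 15840 (M = 9*(-440*(6 + (-4 - 1*6))) = 9*(-440*(6 + (-4 - 6))) = 9*(-440*(6 - 10)) = 9*(-440*(-4)) = 9*(-11*(-160)) = 9*1760 = 15840)
(-10*2 + M)² = (-10*2 + 15840)² = (-20 + 15840)² = 15820² = 250272400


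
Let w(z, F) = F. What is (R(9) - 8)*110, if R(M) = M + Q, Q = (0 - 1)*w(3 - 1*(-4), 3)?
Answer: -220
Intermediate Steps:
Q = -3 (Q = (0 - 1)*3 = -1*3 = -3)
R(M) = -3 + M (R(M) = M - 3 = -3 + M)
(R(9) - 8)*110 = ((-3 + 9) - 8)*110 = (6 - 8)*110 = -2*110 = -220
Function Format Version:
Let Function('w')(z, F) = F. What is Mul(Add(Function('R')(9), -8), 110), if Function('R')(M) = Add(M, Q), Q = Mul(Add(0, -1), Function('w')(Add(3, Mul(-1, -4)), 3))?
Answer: -220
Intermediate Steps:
Q = -3 (Q = Mul(Add(0, -1), 3) = Mul(-1, 3) = -3)
Function('R')(M) = Add(-3, M) (Function('R')(M) = Add(M, -3) = Add(-3, M))
Mul(Add(Function('R')(9), -8), 110) = Mul(Add(Add(-3, 9), -8), 110) = Mul(Add(6, -8), 110) = Mul(-2, 110) = -220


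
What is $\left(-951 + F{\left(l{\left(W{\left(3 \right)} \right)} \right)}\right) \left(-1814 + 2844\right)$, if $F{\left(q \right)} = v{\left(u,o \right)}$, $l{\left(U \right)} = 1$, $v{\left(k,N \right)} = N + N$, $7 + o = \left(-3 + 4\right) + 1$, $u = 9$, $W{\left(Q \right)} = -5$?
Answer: $-989830$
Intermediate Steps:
$o = -5$ ($o = -7 + \left(\left(-3 + 4\right) + 1\right) = -7 + \left(1 + 1\right) = -7 + 2 = -5$)
$v{\left(k,N \right)} = 2 N$
$F{\left(q \right)} = -10$ ($F{\left(q \right)} = 2 \left(-5\right) = -10$)
$\left(-951 + F{\left(l{\left(W{\left(3 \right)} \right)} \right)}\right) \left(-1814 + 2844\right) = \left(-951 - 10\right) \left(-1814 + 2844\right) = \left(-961\right) 1030 = -989830$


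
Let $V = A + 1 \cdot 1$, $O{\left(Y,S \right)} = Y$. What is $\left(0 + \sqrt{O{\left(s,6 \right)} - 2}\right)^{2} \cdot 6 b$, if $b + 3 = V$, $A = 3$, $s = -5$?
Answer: $-42$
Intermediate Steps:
$V = 4$ ($V = 3 + 1 \cdot 1 = 3 + 1 = 4$)
$b = 1$ ($b = -3 + 4 = 1$)
$\left(0 + \sqrt{O{\left(s,6 \right)} - 2}\right)^{2} \cdot 6 b = \left(0 + \sqrt{-5 - 2}\right)^{2} \cdot 6 \cdot 1 = \left(0 + \sqrt{-7}\right)^{2} \cdot 6 \cdot 1 = \left(0 + i \sqrt{7}\right)^{2} \cdot 6 \cdot 1 = \left(i \sqrt{7}\right)^{2} \cdot 6 \cdot 1 = \left(-7\right) 6 \cdot 1 = \left(-42\right) 1 = -42$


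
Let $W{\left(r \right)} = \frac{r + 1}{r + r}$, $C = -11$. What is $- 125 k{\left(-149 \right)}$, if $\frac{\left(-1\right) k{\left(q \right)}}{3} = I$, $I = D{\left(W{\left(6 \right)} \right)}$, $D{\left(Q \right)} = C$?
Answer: $-4125$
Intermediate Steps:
$W{\left(r \right)} = \frac{1 + r}{2 r}$
$D{\left(Q \right)} = -11$
$I = -11$
$k{\left(q \right)} = 33$ ($k{\left(q \right)} = \left(-3\right) \left(-11\right) = 33$)
$- 125 k{\left(-149 \right)} = \left(-125\right) 33 = -4125$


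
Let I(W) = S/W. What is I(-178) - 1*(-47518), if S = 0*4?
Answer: 47518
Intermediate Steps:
S = 0
I(W) = 0 (I(W) = 0/W = 0)
I(-178) - 1*(-47518) = 0 - 1*(-47518) = 0 + 47518 = 47518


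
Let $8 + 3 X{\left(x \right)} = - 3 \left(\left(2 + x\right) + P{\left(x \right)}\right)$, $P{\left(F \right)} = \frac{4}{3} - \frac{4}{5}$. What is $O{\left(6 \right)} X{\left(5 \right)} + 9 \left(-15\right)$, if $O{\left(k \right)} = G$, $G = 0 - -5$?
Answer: $-186$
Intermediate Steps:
$G = 5$ ($G = 0 + 5 = 5$)
$P{\left(F \right)} = \frac{8}{15}$ ($P{\left(F \right)} = 4 \cdot \frac{1}{3} - \frac{4}{5} = \frac{4}{3} - \frac{4}{5} = \frac{8}{15}$)
$O{\left(k \right)} = 5$
$X{\left(x \right)} = - \frac{26}{5} - x$ ($X{\left(x \right)} = - \frac{8}{3} + \frac{\left(-3\right) \left(\left(2 + x\right) + \frac{8}{15}\right)}{3} = - \frac{8}{3} + \frac{\left(-3\right) \left(\frac{38}{15} + x\right)}{3} = - \frac{8}{3} + \frac{- \frac{38}{5} - 3 x}{3} = - \frac{8}{3} - \left(\frac{38}{15} + x\right) = - \frac{26}{5} - x$)
$O{\left(6 \right)} X{\left(5 \right)} + 9 \left(-15\right) = 5 \left(- \frac{26}{5} - 5\right) + 9 \left(-15\right) = 5 \left(- \frac{26}{5} - 5\right) - 135 = 5 \left(- \frac{51}{5}\right) - 135 = -51 - 135 = -186$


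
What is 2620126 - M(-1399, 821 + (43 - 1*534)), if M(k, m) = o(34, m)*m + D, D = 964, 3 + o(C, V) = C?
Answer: 2608932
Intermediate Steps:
o(C, V) = -3 + C
M(k, m) = 964 + 31*m (M(k, m) = (-3 + 34)*m + 964 = 31*m + 964 = 964 + 31*m)
2620126 - M(-1399, 821 + (43 - 1*534)) = 2620126 - (964 + 31*(821 + (43 - 1*534))) = 2620126 - (964 + 31*(821 + (43 - 534))) = 2620126 - (964 + 31*(821 - 491)) = 2620126 - (964 + 31*330) = 2620126 - (964 + 10230) = 2620126 - 1*11194 = 2620126 - 11194 = 2608932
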